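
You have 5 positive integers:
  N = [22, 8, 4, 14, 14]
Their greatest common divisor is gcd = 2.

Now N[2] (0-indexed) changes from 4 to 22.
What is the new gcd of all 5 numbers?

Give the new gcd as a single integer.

Numbers: [22, 8, 4, 14, 14], gcd = 2
Change: index 2, 4 -> 22
gcd of the OTHER numbers (without index 2): gcd([22, 8, 14, 14]) = 2
New gcd = gcd(g_others, new_val) = gcd(2, 22) = 2

Answer: 2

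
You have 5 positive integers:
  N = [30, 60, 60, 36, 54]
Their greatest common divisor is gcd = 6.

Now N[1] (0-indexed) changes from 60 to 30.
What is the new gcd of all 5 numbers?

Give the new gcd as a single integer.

Numbers: [30, 60, 60, 36, 54], gcd = 6
Change: index 1, 60 -> 30
gcd of the OTHER numbers (without index 1): gcd([30, 60, 36, 54]) = 6
New gcd = gcd(g_others, new_val) = gcd(6, 30) = 6

Answer: 6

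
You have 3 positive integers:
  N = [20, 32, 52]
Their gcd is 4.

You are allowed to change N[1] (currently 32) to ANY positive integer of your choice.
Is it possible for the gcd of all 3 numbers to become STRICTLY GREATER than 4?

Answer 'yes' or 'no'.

Current gcd = 4
gcd of all OTHER numbers (without N[1]=32): gcd([20, 52]) = 4
The new gcd after any change is gcd(4, new_value).
This can be at most 4.
Since 4 = old gcd 4, the gcd can only stay the same or decrease.

Answer: no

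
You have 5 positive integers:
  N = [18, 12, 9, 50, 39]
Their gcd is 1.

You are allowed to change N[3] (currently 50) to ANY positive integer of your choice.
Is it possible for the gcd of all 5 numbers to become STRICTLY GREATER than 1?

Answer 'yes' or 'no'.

Answer: yes

Derivation:
Current gcd = 1
gcd of all OTHER numbers (without N[3]=50): gcd([18, 12, 9, 39]) = 3
The new gcd after any change is gcd(3, new_value).
This can be at most 3.
Since 3 > old gcd 1, the gcd CAN increase (e.g., set N[3] = 3).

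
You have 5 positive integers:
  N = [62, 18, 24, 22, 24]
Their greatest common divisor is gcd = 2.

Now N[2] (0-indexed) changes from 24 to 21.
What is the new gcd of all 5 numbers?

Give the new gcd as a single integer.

Answer: 1

Derivation:
Numbers: [62, 18, 24, 22, 24], gcd = 2
Change: index 2, 24 -> 21
gcd of the OTHER numbers (without index 2): gcd([62, 18, 22, 24]) = 2
New gcd = gcd(g_others, new_val) = gcd(2, 21) = 1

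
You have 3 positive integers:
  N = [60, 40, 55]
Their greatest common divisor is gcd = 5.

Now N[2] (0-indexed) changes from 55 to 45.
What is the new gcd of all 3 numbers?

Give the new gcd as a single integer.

Numbers: [60, 40, 55], gcd = 5
Change: index 2, 55 -> 45
gcd of the OTHER numbers (without index 2): gcd([60, 40]) = 20
New gcd = gcd(g_others, new_val) = gcd(20, 45) = 5

Answer: 5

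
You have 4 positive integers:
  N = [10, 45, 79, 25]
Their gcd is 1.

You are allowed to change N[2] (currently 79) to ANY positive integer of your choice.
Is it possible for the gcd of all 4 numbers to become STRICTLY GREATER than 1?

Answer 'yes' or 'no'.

Answer: yes

Derivation:
Current gcd = 1
gcd of all OTHER numbers (without N[2]=79): gcd([10, 45, 25]) = 5
The new gcd after any change is gcd(5, new_value).
This can be at most 5.
Since 5 > old gcd 1, the gcd CAN increase (e.g., set N[2] = 5).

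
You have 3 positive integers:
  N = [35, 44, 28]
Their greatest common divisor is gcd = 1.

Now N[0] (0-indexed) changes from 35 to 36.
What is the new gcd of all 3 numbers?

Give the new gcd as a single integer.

Numbers: [35, 44, 28], gcd = 1
Change: index 0, 35 -> 36
gcd of the OTHER numbers (without index 0): gcd([44, 28]) = 4
New gcd = gcd(g_others, new_val) = gcd(4, 36) = 4

Answer: 4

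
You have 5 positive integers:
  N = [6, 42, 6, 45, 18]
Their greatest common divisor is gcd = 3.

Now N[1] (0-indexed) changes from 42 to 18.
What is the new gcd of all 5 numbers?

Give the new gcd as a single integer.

Answer: 3

Derivation:
Numbers: [6, 42, 6, 45, 18], gcd = 3
Change: index 1, 42 -> 18
gcd of the OTHER numbers (without index 1): gcd([6, 6, 45, 18]) = 3
New gcd = gcd(g_others, new_val) = gcd(3, 18) = 3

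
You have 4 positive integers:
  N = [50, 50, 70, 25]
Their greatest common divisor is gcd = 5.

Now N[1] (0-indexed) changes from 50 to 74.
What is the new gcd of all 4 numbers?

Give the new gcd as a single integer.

Answer: 1

Derivation:
Numbers: [50, 50, 70, 25], gcd = 5
Change: index 1, 50 -> 74
gcd of the OTHER numbers (without index 1): gcd([50, 70, 25]) = 5
New gcd = gcd(g_others, new_val) = gcd(5, 74) = 1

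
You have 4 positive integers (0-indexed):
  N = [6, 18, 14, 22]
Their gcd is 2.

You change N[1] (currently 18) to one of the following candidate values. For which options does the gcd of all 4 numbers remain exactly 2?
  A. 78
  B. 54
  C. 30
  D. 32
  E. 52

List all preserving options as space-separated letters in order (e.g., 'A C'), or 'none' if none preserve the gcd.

Answer: A B C D E

Derivation:
Old gcd = 2; gcd of others (without N[1]) = 2
New gcd for candidate v: gcd(2, v). Preserves old gcd iff gcd(2, v) = 2.
  Option A: v=78, gcd(2,78)=2 -> preserves
  Option B: v=54, gcd(2,54)=2 -> preserves
  Option C: v=30, gcd(2,30)=2 -> preserves
  Option D: v=32, gcd(2,32)=2 -> preserves
  Option E: v=52, gcd(2,52)=2 -> preserves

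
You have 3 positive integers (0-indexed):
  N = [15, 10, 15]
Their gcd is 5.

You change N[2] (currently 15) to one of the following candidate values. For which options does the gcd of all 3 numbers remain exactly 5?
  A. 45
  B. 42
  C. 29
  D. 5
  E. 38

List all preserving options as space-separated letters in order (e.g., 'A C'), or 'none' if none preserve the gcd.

Old gcd = 5; gcd of others (without N[2]) = 5
New gcd for candidate v: gcd(5, v). Preserves old gcd iff gcd(5, v) = 5.
  Option A: v=45, gcd(5,45)=5 -> preserves
  Option B: v=42, gcd(5,42)=1 -> changes
  Option C: v=29, gcd(5,29)=1 -> changes
  Option D: v=5, gcd(5,5)=5 -> preserves
  Option E: v=38, gcd(5,38)=1 -> changes

Answer: A D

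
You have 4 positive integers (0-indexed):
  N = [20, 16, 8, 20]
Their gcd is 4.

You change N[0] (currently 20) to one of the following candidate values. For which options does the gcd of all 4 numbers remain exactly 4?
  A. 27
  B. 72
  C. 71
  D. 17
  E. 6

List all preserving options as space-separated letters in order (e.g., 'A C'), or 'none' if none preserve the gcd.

Old gcd = 4; gcd of others (without N[0]) = 4
New gcd for candidate v: gcd(4, v). Preserves old gcd iff gcd(4, v) = 4.
  Option A: v=27, gcd(4,27)=1 -> changes
  Option B: v=72, gcd(4,72)=4 -> preserves
  Option C: v=71, gcd(4,71)=1 -> changes
  Option D: v=17, gcd(4,17)=1 -> changes
  Option E: v=6, gcd(4,6)=2 -> changes

Answer: B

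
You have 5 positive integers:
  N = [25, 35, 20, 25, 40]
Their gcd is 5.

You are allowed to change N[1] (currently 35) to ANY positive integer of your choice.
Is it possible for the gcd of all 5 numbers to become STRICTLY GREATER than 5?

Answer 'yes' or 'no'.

Answer: no

Derivation:
Current gcd = 5
gcd of all OTHER numbers (without N[1]=35): gcd([25, 20, 25, 40]) = 5
The new gcd after any change is gcd(5, new_value).
This can be at most 5.
Since 5 = old gcd 5, the gcd can only stay the same or decrease.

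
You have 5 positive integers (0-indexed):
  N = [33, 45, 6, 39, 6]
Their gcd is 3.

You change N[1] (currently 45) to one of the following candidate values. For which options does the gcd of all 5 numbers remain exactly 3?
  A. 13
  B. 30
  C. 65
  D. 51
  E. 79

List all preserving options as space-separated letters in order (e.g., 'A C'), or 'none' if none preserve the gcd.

Answer: B D

Derivation:
Old gcd = 3; gcd of others (without N[1]) = 3
New gcd for candidate v: gcd(3, v). Preserves old gcd iff gcd(3, v) = 3.
  Option A: v=13, gcd(3,13)=1 -> changes
  Option B: v=30, gcd(3,30)=3 -> preserves
  Option C: v=65, gcd(3,65)=1 -> changes
  Option D: v=51, gcd(3,51)=3 -> preserves
  Option E: v=79, gcd(3,79)=1 -> changes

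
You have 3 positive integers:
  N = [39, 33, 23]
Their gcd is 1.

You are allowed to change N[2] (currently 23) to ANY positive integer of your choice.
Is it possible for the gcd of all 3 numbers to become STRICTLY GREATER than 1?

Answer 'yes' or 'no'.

Current gcd = 1
gcd of all OTHER numbers (without N[2]=23): gcd([39, 33]) = 3
The new gcd after any change is gcd(3, new_value).
This can be at most 3.
Since 3 > old gcd 1, the gcd CAN increase (e.g., set N[2] = 3).

Answer: yes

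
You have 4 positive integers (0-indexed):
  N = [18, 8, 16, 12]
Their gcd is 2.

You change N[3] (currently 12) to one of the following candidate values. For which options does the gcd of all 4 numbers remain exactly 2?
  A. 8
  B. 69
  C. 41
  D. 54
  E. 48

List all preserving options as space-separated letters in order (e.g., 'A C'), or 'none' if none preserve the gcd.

Old gcd = 2; gcd of others (without N[3]) = 2
New gcd for candidate v: gcd(2, v). Preserves old gcd iff gcd(2, v) = 2.
  Option A: v=8, gcd(2,8)=2 -> preserves
  Option B: v=69, gcd(2,69)=1 -> changes
  Option C: v=41, gcd(2,41)=1 -> changes
  Option D: v=54, gcd(2,54)=2 -> preserves
  Option E: v=48, gcd(2,48)=2 -> preserves

Answer: A D E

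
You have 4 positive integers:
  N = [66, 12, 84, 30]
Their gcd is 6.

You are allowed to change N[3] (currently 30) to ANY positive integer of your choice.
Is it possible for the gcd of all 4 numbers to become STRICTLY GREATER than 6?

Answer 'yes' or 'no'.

Current gcd = 6
gcd of all OTHER numbers (without N[3]=30): gcd([66, 12, 84]) = 6
The new gcd after any change is gcd(6, new_value).
This can be at most 6.
Since 6 = old gcd 6, the gcd can only stay the same or decrease.

Answer: no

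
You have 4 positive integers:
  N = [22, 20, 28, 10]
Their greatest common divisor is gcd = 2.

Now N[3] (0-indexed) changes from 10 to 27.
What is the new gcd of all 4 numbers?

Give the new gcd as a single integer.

Answer: 1

Derivation:
Numbers: [22, 20, 28, 10], gcd = 2
Change: index 3, 10 -> 27
gcd of the OTHER numbers (without index 3): gcd([22, 20, 28]) = 2
New gcd = gcd(g_others, new_val) = gcd(2, 27) = 1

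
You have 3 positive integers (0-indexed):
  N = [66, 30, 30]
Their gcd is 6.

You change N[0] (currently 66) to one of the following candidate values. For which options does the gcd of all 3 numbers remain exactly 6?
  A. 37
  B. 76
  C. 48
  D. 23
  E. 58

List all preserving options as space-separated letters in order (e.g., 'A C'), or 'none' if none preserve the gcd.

Old gcd = 6; gcd of others (without N[0]) = 30
New gcd for candidate v: gcd(30, v). Preserves old gcd iff gcd(30, v) = 6.
  Option A: v=37, gcd(30,37)=1 -> changes
  Option B: v=76, gcd(30,76)=2 -> changes
  Option C: v=48, gcd(30,48)=6 -> preserves
  Option D: v=23, gcd(30,23)=1 -> changes
  Option E: v=58, gcd(30,58)=2 -> changes

Answer: C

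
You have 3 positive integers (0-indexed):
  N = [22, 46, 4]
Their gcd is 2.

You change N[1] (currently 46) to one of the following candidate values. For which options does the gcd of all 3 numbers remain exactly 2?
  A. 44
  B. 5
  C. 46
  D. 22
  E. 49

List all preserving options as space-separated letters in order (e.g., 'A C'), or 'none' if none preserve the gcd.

Answer: A C D

Derivation:
Old gcd = 2; gcd of others (without N[1]) = 2
New gcd for candidate v: gcd(2, v). Preserves old gcd iff gcd(2, v) = 2.
  Option A: v=44, gcd(2,44)=2 -> preserves
  Option B: v=5, gcd(2,5)=1 -> changes
  Option C: v=46, gcd(2,46)=2 -> preserves
  Option D: v=22, gcd(2,22)=2 -> preserves
  Option E: v=49, gcd(2,49)=1 -> changes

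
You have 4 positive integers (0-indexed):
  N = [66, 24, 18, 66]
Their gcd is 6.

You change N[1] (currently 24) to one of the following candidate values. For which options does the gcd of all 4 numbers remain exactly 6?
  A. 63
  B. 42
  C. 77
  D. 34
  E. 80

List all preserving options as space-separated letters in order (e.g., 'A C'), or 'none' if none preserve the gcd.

Old gcd = 6; gcd of others (without N[1]) = 6
New gcd for candidate v: gcd(6, v). Preserves old gcd iff gcd(6, v) = 6.
  Option A: v=63, gcd(6,63)=3 -> changes
  Option B: v=42, gcd(6,42)=6 -> preserves
  Option C: v=77, gcd(6,77)=1 -> changes
  Option D: v=34, gcd(6,34)=2 -> changes
  Option E: v=80, gcd(6,80)=2 -> changes

Answer: B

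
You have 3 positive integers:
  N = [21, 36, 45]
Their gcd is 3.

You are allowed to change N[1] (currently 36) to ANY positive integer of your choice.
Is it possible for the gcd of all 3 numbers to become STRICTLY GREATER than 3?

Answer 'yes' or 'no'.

Answer: no

Derivation:
Current gcd = 3
gcd of all OTHER numbers (without N[1]=36): gcd([21, 45]) = 3
The new gcd after any change is gcd(3, new_value).
This can be at most 3.
Since 3 = old gcd 3, the gcd can only stay the same or decrease.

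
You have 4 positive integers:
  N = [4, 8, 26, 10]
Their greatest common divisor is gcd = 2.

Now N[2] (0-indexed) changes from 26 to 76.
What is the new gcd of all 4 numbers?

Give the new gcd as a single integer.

Numbers: [4, 8, 26, 10], gcd = 2
Change: index 2, 26 -> 76
gcd of the OTHER numbers (without index 2): gcd([4, 8, 10]) = 2
New gcd = gcd(g_others, new_val) = gcd(2, 76) = 2

Answer: 2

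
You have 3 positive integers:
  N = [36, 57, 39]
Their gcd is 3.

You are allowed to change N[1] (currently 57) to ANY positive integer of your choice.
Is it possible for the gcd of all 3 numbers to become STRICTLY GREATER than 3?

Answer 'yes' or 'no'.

Current gcd = 3
gcd of all OTHER numbers (without N[1]=57): gcd([36, 39]) = 3
The new gcd after any change is gcd(3, new_value).
This can be at most 3.
Since 3 = old gcd 3, the gcd can only stay the same or decrease.

Answer: no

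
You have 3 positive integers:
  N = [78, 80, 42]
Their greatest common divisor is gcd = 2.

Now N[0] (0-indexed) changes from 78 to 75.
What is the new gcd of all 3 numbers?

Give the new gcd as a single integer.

Numbers: [78, 80, 42], gcd = 2
Change: index 0, 78 -> 75
gcd of the OTHER numbers (without index 0): gcd([80, 42]) = 2
New gcd = gcd(g_others, new_val) = gcd(2, 75) = 1

Answer: 1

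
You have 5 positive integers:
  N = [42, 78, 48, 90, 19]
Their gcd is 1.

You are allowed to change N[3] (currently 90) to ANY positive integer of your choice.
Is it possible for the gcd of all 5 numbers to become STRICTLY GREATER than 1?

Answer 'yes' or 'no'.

Answer: no

Derivation:
Current gcd = 1
gcd of all OTHER numbers (without N[3]=90): gcd([42, 78, 48, 19]) = 1
The new gcd after any change is gcd(1, new_value).
This can be at most 1.
Since 1 = old gcd 1, the gcd can only stay the same or decrease.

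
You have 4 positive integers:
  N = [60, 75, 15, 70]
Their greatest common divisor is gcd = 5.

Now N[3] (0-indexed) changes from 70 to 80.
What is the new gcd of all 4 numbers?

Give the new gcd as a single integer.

Answer: 5

Derivation:
Numbers: [60, 75, 15, 70], gcd = 5
Change: index 3, 70 -> 80
gcd of the OTHER numbers (without index 3): gcd([60, 75, 15]) = 15
New gcd = gcd(g_others, new_val) = gcd(15, 80) = 5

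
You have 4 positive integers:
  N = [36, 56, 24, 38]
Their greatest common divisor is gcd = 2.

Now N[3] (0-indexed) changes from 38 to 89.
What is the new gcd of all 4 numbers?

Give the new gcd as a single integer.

Numbers: [36, 56, 24, 38], gcd = 2
Change: index 3, 38 -> 89
gcd of the OTHER numbers (without index 3): gcd([36, 56, 24]) = 4
New gcd = gcd(g_others, new_val) = gcd(4, 89) = 1

Answer: 1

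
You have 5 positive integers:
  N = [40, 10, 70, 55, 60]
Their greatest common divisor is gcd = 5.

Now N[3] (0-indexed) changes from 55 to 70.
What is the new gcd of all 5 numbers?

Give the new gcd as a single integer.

Answer: 10

Derivation:
Numbers: [40, 10, 70, 55, 60], gcd = 5
Change: index 3, 55 -> 70
gcd of the OTHER numbers (without index 3): gcd([40, 10, 70, 60]) = 10
New gcd = gcd(g_others, new_val) = gcd(10, 70) = 10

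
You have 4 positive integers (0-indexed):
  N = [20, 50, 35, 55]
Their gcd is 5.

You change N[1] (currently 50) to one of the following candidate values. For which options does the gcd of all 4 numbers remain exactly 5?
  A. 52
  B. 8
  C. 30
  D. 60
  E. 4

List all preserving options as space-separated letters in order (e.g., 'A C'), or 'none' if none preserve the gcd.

Answer: C D

Derivation:
Old gcd = 5; gcd of others (without N[1]) = 5
New gcd for candidate v: gcd(5, v). Preserves old gcd iff gcd(5, v) = 5.
  Option A: v=52, gcd(5,52)=1 -> changes
  Option B: v=8, gcd(5,8)=1 -> changes
  Option C: v=30, gcd(5,30)=5 -> preserves
  Option D: v=60, gcd(5,60)=5 -> preserves
  Option E: v=4, gcd(5,4)=1 -> changes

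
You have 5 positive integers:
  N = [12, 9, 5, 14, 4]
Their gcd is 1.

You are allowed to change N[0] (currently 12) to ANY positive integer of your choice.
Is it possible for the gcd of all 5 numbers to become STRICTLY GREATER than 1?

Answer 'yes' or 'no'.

Current gcd = 1
gcd of all OTHER numbers (without N[0]=12): gcd([9, 5, 14, 4]) = 1
The new gcd after any change is gcd(1, new_value).
This can be at most 1.
Since 1 = old gcd 1, the gcd can only stay the same or decrease.

Answer: no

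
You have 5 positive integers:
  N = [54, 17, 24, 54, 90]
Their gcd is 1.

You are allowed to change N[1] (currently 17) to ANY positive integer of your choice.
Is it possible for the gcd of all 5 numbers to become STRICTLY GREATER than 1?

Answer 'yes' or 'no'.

Current gcd = 1
gcd of all OTHER numbers (without N[1]=17): gcd([54, 24, 54, 90]) = 6
The new gcd after any change is gcd(6, new_value).
This can be at most 6.
Since 6 > old gcd 1, the gcd CAN increase (e.g., set N[1] = 6).

Answer: yes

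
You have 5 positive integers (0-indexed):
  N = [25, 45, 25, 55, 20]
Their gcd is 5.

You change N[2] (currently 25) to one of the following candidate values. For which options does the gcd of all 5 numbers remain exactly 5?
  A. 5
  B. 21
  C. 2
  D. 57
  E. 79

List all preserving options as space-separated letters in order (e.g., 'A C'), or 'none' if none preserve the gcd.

Answer: A

Derivation:
Old gcd = 5; gcd of others (without N[2]) = 5
New gcd for candidate v: gcd(5, v). Preserves old gcd iff gcd(5, v) = 5.
  Option A: v=5, gcd(5,5)=5 -> preserves
  Option B: v=21, gcd(5,21)=1 -> changes
  Option C: v=2, gcd(5,2)=1 -> changes
  Option D: v=57, gcd(5,57)=1 -> changes
  Option E: v=79, gcd(5,79)=1 -> changes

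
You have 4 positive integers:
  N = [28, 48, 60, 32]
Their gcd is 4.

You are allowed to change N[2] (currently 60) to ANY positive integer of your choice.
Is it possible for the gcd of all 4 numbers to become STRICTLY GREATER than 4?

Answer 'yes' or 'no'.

Current gcd = 4
gcd of all OTHER numbers (without N[2]=60): gcd([28, 48, 32]) = 4
The new gcd after any change is gcd(4, new_value).
This can be at most 4.
Since 4 = old gcd 4, the gcd can only stay the same or decrease.

Answer: no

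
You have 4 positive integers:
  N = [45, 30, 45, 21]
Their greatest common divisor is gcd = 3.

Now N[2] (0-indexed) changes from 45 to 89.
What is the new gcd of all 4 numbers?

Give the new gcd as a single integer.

Numbers: [45, 30, 45, 21], gcd = 3
Change: index 2, 45 -> 89
gcd of the OTHER numbers (without index 2): gcd([45, 30, 21]) = 3
New gcd = gcd(g_others, new_val) = gcd(3, 89) = 1

Answer: 1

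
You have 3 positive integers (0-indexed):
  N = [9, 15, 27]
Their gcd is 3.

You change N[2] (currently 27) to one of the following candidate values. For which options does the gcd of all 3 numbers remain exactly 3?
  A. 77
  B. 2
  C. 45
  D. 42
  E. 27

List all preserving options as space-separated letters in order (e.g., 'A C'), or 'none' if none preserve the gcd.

Old gcd = 3; gcd of others (without N[2]) = 3
New gcd for candidate v: gcd(3, v). Preserves old gcd iff gcd(3, v) = 3.
  Option A: v=77, gcd(3,77)=1 -> changes
  Option B: v=2, gcd(3,2)=1 -> changes
  Option C: v=45, gcd(3,45)=3 -> preserves
  Option D: v=42, gcd(3,42)=3 -> preserves
  Option E: v=27, gcd(3,27)=3 -> preserves

Answer: C D E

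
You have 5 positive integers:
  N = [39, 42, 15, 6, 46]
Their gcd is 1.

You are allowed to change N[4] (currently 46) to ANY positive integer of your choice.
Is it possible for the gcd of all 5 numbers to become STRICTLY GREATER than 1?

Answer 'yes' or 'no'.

Current gcd = 1
gcd of all OTHER numbers (without N[4]=46): gcd([39, 42, 15, 6]) = 3
The new gcd after any change is gcd(3, new_value).
This can be at most 3.
Since 3 > old gcd 1, the gcd CAN increase (e.g., set N[4] = 3).

Answer: yes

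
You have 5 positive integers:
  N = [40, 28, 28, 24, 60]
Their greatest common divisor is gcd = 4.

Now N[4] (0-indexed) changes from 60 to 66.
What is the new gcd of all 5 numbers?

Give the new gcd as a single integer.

Answer: 2

Derivation:
Numbers: [40, 28, 28, 24, 60], gcd = 4
Change: index 4, 60 -> 66
gcd of the OTHER numbers (without index 4): gcd([40, 28, 28, 24]) = 4
New gcd = gcd(g_others, new_val) = gcd(4, 66) = 2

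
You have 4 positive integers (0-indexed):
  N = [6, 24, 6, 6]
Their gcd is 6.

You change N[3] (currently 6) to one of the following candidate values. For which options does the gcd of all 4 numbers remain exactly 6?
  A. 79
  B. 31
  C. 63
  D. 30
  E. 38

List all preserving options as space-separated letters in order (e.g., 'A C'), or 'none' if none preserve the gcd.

Old gcd = 6; gcd of others (without N[3]) = 6
New gcd for candidate v: gcd(6, v). Preserves old gcd iff gcd(6, v) = 6.
  Option A: v=79, gcd(6,79)=1 -> changes
  Option B: v=31, gcd(6,31)=1 -> changes
  Option C: v=63, gcd(6,63)=3 -> changes
  Option D: v=30, gcd(6,30)=6 -> preserves
  Option E: v=38, gcd(6,38)=2 -> changes

Answer: D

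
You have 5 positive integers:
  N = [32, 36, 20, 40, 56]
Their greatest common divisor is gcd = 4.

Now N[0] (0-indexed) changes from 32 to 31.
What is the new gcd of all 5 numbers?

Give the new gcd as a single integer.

Numbers: [32, 36, 20, 40, 56], gcd = 4
Change: index 0, 32 -> 31
gcd of the OTHER numbers (without index 0): gcd([36, 20, 40, 56]) = 4
New gcd = gcd(g_others, new_val) = gcd(4, 31) = 1

Answer: 1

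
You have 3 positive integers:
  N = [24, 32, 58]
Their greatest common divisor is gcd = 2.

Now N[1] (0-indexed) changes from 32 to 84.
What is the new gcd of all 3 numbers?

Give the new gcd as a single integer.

Answer: 2

Derivation:
Numbers: [24, 32, 58], gcd = 2
Change: index 1, 32 -> 84
gcd of the OTHER numbers (without index 1): gcd([24, 58]) = 2
New gcd = gcd(g_others, new_val) = gcd(2, 84) = 2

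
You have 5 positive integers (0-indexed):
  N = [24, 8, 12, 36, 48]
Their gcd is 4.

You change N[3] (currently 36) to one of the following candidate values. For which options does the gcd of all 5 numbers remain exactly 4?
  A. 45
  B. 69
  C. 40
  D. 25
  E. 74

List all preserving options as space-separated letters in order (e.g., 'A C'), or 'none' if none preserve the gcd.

Old gcd = 4; gcd of others (without N[3]) = 4
New gcd for candidate v: gcd(4, v). Preserves old gcd iff gcd(4, v) = 4.
  Option A: v=45, gcd(4,45)=1 -> changes
  Option B: v=69, gcd(4,69)=1 -> changes
  Option C: v=40, gcd(4,40)=4 -> preserves
  Option D: v=25, gcd(4,25)=1 -> changes
  Option E: v=74, gcd(4,74)=2 -> changes

Answer: C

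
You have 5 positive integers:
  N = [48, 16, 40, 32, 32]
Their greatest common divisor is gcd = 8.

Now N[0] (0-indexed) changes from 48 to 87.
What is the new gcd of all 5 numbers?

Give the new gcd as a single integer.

Answer: 1

Derivation:
Numbers: [48, 16, 40, 32, 32], gcd = 8
Change: index 0, 48 -> 87
gcd of the OTHER numbers (without index 0): gcd([16, 40, 32, 32]) = 8
New gcd = gcd(g_others, new_val) = gcd(8, 87) = 1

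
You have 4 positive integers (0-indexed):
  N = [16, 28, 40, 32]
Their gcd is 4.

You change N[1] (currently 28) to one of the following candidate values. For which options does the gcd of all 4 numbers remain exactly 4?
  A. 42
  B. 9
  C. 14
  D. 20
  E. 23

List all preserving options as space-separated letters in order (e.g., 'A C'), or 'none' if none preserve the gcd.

Answer: D

Derivation:
Old gcd = 4; gcd of others (without N[1]) = 8
New gcd for candidate v: gcd(8, v). Preserves old gcd iff gcd(8, v) = 4.
  Option A: v=42, gcd(8,42)=2 -> changes
  Option B: v=9, gcd(8,9)=1 -> changes
  Option C: v=14, gcd(8,14)=2 -> changes
  Option D: v=20, gcd(8,20)=4 -> preserves
  Option E: v=23, gcd(8,23)=1 -> changes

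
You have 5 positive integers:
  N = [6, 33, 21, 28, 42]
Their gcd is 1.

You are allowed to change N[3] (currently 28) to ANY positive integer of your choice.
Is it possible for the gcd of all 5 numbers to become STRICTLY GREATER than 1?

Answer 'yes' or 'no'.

Current gcd = 1
gcd of all OTHER numbers (without N[3]=28): gcd([6, 33, 21, 42]) = 3
The new gcd after any change is gcd(3, new_value).
This can be at most 3.
Since 3 > old gcd 1, the gcd CAN increase (e.g., set N[3] = 3).

Answer: yes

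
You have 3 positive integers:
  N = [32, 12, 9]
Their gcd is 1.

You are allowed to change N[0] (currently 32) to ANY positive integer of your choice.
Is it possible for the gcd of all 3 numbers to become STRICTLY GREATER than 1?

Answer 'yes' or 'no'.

Current gcd = 1
gcd of all OTHER numbers (without N[0]=32): gcd([12, 9]) = 3
The new gcd after any change is gcd(3, new_value).
This can be at most 3.
Since 3 > old gcd 1, the gcd CAN increase (e.g., set N[0] = 3).

Answer: yes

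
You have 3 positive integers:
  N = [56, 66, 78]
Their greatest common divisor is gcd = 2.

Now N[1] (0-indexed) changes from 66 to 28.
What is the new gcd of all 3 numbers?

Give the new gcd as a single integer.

Answer: 2

Derivation:
Numbers: [56, 66, 78], gcd = 2
Change: index 1, 66 -> 28
gcd of the OTHER numbers (without index 1): gcd([56, 78]) = 2
New gcd = gcd(g_others, new_val) = gcd(2, 28) = 2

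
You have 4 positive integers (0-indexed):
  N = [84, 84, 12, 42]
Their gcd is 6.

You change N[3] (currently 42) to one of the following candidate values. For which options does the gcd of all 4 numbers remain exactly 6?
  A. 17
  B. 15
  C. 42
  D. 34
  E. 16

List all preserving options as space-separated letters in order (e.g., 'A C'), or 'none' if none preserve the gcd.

Old gcd = 6; gcd of others (without N[3]) = 12
New gcd for candidate v: gcd(12, v). Preserves old gcd iff gcd(12, v) = 6.
  Option A: v=17, gcd(12,17)=1 -> changes
  Option B: v=15, gcd(12,15)=3 -> changes
  Option C: v=42, gcd(12,42)=6 -> preserves
  Option D: v=34, gcd(12,34)=2 -> changes
  Option E: v=16, gcd(12,16)=4 -> changes

Answer: C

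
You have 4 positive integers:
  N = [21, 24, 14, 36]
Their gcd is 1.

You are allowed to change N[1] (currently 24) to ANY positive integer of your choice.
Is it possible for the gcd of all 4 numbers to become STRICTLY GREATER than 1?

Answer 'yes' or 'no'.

Answer: no

Derivation:
Current gcd = 1
gcd of all OTHER numbers (without N[1]=24): gcd([21, 14, 36]) = 1
The new gcd after any change is gcd(1, new_value).
This can be at most 1.
Since 1 = old gcd 1, the gcd can only stay the same or decrease.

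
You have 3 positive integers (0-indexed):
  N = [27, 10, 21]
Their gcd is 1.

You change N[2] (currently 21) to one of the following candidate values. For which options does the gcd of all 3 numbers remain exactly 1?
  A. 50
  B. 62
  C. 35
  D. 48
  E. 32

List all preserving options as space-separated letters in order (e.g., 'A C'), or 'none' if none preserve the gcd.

Old gcd = 1; gcd of others (without N[2]) = 1
New gcd for candidate v: gcd(1, v). Preserves old gcd iff gcd(1, v) = 1.
  Option A: v=50, gcd(1,50)=1 -> preserves
  Option B: v=62, gcd(1,62)=1 -> preserves
  Option C: v=35, gcd(1,35)=1 -> preserves
  Option D: v=48, gcd(1,48)=1 -> preserves
  Option E: v=32, gcd(1,32)=1 -> preserves

Answer: A B C D E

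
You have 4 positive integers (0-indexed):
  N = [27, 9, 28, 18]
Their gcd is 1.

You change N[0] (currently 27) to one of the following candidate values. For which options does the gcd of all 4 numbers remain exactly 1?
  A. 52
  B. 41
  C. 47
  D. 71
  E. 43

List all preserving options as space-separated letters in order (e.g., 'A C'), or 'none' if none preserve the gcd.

Answer: A B C D E

Derivation:
Old gcd = 1; gcd of others (without N[0]) = 1
New gcd for candidate v: gcd(1, v). Preserves old gcd iff gcd(1, v) = 1.
  Option A: v=52, gcd(1,52)=1 -> preserves
  Option B: v=41, gcd(1,41)=1 -> preserves
  Option C: v=47, gcd(1,47)=1 -> preserves
  Option D: v=71, gcd(1,71)=1 -> preserves
  Option E: v=43, gcd(1,43)=1 -> preserves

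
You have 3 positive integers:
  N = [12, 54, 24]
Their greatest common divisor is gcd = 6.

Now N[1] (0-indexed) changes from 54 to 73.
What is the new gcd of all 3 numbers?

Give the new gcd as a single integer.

Numbers: [12, 54, 24], gcd = 6
Change: index 1, 54 -> 73
gcd of the OTHER numbers (without index 1): gcd([12, 24]) = 12
New gcd = gcd(g_others, new_val) = gcd(12, 73) = 1

Answer: 1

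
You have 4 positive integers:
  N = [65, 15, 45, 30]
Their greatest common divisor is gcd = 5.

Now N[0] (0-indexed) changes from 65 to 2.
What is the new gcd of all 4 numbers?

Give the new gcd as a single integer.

Answer: 1

Derivation:
Numbers: [65, 15, 45, 30], gcd = 5
Change: index 0, 65 -> 2
gcd of the OTHER numbers (without index 0): gcd([15, 45, 30]) = 15
New gcd = gcd(g_others, new_val) = gcd(15, 2) = 1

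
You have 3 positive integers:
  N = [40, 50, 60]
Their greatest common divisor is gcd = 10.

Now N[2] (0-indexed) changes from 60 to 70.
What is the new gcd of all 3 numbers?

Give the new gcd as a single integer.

Answer: 10

Derivation:
Numbers: [40, 50, 60], gcd = 10
Change: index 2, 60 -> 70
gcd of the OTHER numbers (without index 2): gcd([40, 50]) = 10
New gcd = gcd(g_others, new_val) = gcd(10, 70) = 10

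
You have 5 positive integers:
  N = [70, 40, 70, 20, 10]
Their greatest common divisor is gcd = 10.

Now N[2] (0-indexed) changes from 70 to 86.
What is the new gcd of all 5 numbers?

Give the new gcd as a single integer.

Answer: 2

Derivation:
Numbers: [70, 40, 70, 20, 10], gcd = 10
Change: index 2, 70 -> 86
gcd of the OTHER numbers (without index 2): gcd([70, 40, 20, 10]) = 10
New gcd = gcd(g_others, new_val) = gcd(10, 86) = 2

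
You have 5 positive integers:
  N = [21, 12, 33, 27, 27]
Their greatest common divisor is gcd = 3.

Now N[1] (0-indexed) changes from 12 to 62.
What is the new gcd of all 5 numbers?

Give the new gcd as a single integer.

Numbers: [21, 12, 33, 27, 27], gcd = 3
Change: index 1, 12 -> 62
gcd of the OTHER numbers (without index 1): gcd([21, 33, 27, 27]) = 3
New gcd = gcd(g_others, new_val) = gcd(3, 62) = 1

Answer: 1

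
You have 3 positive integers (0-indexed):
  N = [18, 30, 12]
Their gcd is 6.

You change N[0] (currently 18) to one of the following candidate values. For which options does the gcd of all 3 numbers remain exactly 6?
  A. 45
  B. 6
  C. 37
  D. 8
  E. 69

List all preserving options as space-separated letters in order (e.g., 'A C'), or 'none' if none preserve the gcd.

Old gcd = 6; gcd of others (without N[0]) = 6
New gcd for candidate v: gcd(6, v). Preserves old gcd iff gcd(6, v) = 6.
  Option A: v=45, gcd(6,45)=3 -> changes
  Option B: v=6, gcd(6,6)=6 -> preserves
  Option C: v=37, gcd(6,37)=1 -> changes
  Option D: v=8, gcd(6,8)=2 -> changes
  Option E: v=69, gcd(6,69)=3 -> changes

Answer: B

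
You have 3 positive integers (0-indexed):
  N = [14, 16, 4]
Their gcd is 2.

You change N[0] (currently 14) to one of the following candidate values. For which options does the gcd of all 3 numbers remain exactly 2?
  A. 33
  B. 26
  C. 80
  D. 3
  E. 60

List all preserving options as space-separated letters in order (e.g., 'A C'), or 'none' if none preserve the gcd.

Old gcd = 2; gcd of others (without N[0]) = 4
New gcd for candidate v: gcd(4, v). Preserves old gcd iff gcd(4, v) = 2.
  Option A: v=33, gcd(4,33)=1 -> changes
  Option B: v=26, gcd(4,26)=2 -> preserves
  Option C: v=80, gcd(4,80)=4 -> changes
  Option D: v=3, gcd(4,3)=1 -> changes
  Option E: v=60, gcd(4,60)=4 -> changes

Answer: B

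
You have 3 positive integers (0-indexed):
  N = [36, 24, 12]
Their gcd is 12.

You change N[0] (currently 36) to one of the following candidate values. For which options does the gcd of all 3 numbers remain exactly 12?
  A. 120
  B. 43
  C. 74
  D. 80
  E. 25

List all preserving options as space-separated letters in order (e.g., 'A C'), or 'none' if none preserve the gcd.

Answer: A

Derivation:
Old gcd = 12; gcd of others (without N[0]) = 12
New gcd for candidate v: gcd(12, v). Preserves old gcd iff gcd(12, v) = 12.
  Option A: v=120, gcd(12,120)=12 -> preserves
  Option B: v=43, gcd(12,43)=1 -> changes
  Option C: v=74, gcd(12,74)=2 -> changes
  Option D: v=80, gcd(12,80)=4 -> changes
  Option E: v=25, gcd(12,25)=1 -> changes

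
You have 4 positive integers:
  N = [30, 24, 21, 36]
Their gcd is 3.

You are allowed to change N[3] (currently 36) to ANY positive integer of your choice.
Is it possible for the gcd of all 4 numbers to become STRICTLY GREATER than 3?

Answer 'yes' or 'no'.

Answer: no

Derivation:
Current gcd = 3
gcd of all OTHER numbers (without N[3]=36): gcd([30, 24, 21]) = 3
The new gcd after any change is gcd(3, new_value).
This can be at most 3.
Since 3 = old gcd 3, the gcd can only stay the same or decrease.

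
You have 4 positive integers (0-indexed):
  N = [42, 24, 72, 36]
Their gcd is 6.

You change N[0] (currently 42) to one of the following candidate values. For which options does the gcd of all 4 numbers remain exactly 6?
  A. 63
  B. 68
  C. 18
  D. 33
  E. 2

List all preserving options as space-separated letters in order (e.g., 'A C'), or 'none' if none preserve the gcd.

Old gcd = 6; gcd of others (without N[0]) = 12
New gcd for candidate v: gcd(12, v). Preserves old gcd iff gcd(12, v) = 6.
  Option A: v=63, gcd(12,63)=3 -> changes
  Option B: v=68, gcd(12,68)=4 -> changes
  Option C: v=18, gcd(12,18)=6 -> preserves
  Option D: v=33, gcd(12,33)=3 -> changes
  Option E: v=2, gcd(12,2)=2 -> changes

Answer: C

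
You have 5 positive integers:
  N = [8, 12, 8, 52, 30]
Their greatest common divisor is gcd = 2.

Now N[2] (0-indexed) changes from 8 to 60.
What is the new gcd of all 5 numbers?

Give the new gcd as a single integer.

Numbers: [8, 12, 8, 52, 30], gcd = 2
Change: index 2, 8 -> 60
gcd of the OTHER numbers (without index 2): gcd([8, 12, 52, 30]) = 2
New gcd = gcd(g_others, new_val) = gcd(2, 60) = 2

Answer: 2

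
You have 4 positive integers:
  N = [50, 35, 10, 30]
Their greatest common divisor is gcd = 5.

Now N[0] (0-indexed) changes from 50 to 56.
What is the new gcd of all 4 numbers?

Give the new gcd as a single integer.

Answer: 1

Derivation:
Numbers: [50, 35, 10, 30], gcd = 5
Change: index 0, 50 -> 56
gcd of the OTHER numbers (without index 0): gcd([35, 10, 30]) = 5
New gcd = gcd(g_others, new_val) = gcd(5, 56) = 1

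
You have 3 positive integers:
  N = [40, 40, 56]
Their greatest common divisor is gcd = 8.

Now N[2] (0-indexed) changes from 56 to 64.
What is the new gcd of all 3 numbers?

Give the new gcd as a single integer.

Answer: 8

Derivation:
Numbers: [40, 40, 56], gcd = 8
Change: index 2, 56 -> 64
gcd of the OTHER numbers (without index 2): gcd([40, 40]) = 40
New gcd = gcd(g_others, new_val) = gcd(40, 64) = 8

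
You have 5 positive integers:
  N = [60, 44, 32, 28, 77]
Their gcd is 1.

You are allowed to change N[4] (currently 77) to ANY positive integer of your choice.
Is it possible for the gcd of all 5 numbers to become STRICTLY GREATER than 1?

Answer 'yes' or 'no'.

Answer: yes

Derivation:
Current gcd = 1
gcd of all OTHER numbers (without N[4]=77): gcd([60, 44, 32, 28]) = 4
The new gcd after any change is gcd(4, new_value).
This can be at most 4.
Since 4 > old gcd 1, the gcd CAN increase (e.g., set N[4] = 4).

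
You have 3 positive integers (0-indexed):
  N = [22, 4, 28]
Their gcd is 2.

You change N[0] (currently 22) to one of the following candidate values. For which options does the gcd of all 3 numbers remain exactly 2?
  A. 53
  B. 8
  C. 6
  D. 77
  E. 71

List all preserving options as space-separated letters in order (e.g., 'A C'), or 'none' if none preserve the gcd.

Old gcd = 2; gcd of others (without N[0]) = 4
New gcd for candidate v: gcd(4, v). Preserves old gcd iff gcd(4, v) = 2.
  Option A: v=53, gcd(4,53)=1 -> changes
  Option B: v=8, gcd(4,8)=4 -> changes
  Option C: v=6, gcd(4,6)=2 -> preserves
  Option D: v=77, gcd(4,77)=1 -> changes
  Option E: v=71, gcd(4,71)=1 -> changes

Answer: C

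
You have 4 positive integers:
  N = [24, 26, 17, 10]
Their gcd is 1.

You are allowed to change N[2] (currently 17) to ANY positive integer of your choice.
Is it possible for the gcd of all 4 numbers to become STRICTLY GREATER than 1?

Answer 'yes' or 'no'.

Current gcd = 1
gcd of all OTHER numbers (without N[2]=17): gcd([24, 26, 10]) = 2
The new gcd after any change is gcd(2, new_value).
This can be at most 2.
Since 2 > old gcd 1, the gcd CAN increase (e.g., set N[2] = 2).

Answer: yes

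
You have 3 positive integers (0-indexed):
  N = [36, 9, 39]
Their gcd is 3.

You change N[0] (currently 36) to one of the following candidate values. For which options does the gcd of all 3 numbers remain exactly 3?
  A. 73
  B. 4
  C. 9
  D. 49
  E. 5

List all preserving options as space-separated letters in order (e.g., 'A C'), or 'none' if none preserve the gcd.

Old gcd = 3; gcd of others (without N[0]) = 3
New gcd for candidate v: gcd(3, v). Preserves old gcd iff gcd(3, v) = 3.
  Option A: v=73, gcd(3,73)=1 -> changes
  Option B: v=4, gcd(3,4)=1 -> changes
  Option C: v=9, gcd(3,9)=3 -> preserves
  Option D: v=49, gcd(3,49)=1 -> changes
  Option E: v=5, gcd(3,5)=1 -> changes

Answer: C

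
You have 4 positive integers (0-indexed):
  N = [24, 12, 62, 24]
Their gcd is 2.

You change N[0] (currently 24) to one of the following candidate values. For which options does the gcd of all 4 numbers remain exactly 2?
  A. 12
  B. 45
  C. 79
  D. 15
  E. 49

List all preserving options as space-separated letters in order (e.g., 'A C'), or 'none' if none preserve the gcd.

Old gcd = 2; gcd of others (without N[0]) = 2
New gcd for candidate v: gcd(2, v). Preserves old gcd iff gcd(2, v) = 2.
  Option A: v=12, gcd(2,12)=2 -> preserves
  Option B: v=45, gcd(2,45)=1 -> changes
  Option C: v=79, gcd(2,79)=1 -> changes
  Option D: v=15, gcd(2,15)=1 -> changes
  Option E: v=49, gcd(2,49)=1 -> changes

Answer: A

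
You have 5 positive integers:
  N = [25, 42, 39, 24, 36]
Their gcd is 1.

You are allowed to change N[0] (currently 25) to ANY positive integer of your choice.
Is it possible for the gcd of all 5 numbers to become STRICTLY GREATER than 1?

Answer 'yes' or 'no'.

Current gcd = 1
gcd of all OTHER numbers (without N[0]=25): gcd([42, 39, 24, 36]) = 3
The new gcd after any change is gcd(3, new_value).
This can be at most 3.
Since 3 > old gcd 1, the gcd CAN increase (e.g., set N[0] = 3).

Answer: yes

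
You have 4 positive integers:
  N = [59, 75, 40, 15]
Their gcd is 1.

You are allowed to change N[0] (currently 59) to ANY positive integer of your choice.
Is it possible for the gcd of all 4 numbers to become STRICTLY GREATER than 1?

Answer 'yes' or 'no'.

Answer: yes

Derivation:
Current gcd = 1
gcd of all OTHER numbers (without N[0]=59): gcd([75, 40, 15]) = 5
The new gcd after any change is gcd(5, new_value).
This can be at most 5.
Since 5 > old gcd 1, the gcd CAN increase (e.g., set N[0] = 5).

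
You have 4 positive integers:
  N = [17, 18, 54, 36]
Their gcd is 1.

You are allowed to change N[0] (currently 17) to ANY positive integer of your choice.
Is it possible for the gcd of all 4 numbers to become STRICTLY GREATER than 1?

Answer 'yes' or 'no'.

Answer: yes

Derivation:
Current gcd = 1
gcd of all OTHER numbers (without N[0]=17): gcd([18, 54, 36]) = 18
The new gcd after any change is gcd(18, new_value).
This can be at most 18.
Since 18 > old gcd 1, the gcd CAN increase (e.g., set N[0] = 18).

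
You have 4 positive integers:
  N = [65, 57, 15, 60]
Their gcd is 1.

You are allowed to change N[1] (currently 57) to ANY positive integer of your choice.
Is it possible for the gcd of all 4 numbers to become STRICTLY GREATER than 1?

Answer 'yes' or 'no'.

Answer: yes

Derivation:
Current gcd = 1
gcd of all OTHER numbers (without N[1]=57): gcd([65, 15, 60]) = 5
The new gcd after any change is gcd(5, new_value).
This can be at most 5.
Since 5 > old gcd 1, the gcd CAN increase (e.g., set N[1] = 5).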